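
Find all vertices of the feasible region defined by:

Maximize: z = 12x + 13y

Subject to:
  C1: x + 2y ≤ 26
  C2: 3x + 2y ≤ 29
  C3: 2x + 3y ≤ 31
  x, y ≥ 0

(0, 0), (9.667, 0), (5, 7), (0, 10.33)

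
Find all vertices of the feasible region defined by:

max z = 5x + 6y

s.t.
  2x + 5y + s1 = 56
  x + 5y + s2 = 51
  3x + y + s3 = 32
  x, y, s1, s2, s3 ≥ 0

(0, 0), (10.67, 0), (8, 8), (5, 9.2), (0, 10.2)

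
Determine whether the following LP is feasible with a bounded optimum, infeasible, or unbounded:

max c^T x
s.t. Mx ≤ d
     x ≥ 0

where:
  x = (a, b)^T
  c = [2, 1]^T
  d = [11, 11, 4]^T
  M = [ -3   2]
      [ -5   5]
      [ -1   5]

Unbounded (objective can increase without bound)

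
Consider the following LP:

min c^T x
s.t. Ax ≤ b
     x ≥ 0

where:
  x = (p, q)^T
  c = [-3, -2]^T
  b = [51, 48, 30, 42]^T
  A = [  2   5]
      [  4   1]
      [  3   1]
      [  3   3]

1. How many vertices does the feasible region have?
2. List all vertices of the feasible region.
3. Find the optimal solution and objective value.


1. 5
2. (0, 0), (10, 0), (8, 6), (6.333, 7.667), (0, 10.2)
3. p = 8, q = 6, z = -36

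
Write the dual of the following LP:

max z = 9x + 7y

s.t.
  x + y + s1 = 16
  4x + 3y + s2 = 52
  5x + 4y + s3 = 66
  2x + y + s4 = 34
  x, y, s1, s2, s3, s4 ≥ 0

Primal max cᵀx s.t. Ax ≤ b, x ≥ 0  →  Dual min bᵀy s.t. Aᵀy ≥ c, y ≥ 0.

Minimize: z = 16y1 + 52y2 + 66y3 + 34y4

Subject to:
  y1 + 4y2 + 5y3 + 2y4 ≥ 9
  y1 + 3y2 + 4y3 + y4 ≥ 7
  y1, y2, y3, y4 ≥ 0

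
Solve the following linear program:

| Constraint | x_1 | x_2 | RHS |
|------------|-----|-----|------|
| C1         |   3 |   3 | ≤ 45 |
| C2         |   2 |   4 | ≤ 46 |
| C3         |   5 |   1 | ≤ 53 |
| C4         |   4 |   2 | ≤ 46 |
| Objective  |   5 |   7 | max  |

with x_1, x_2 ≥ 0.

Evaluate the objective at each vertex of the feasible region:
  z(0, 0) = 0
  z(10.6, 0) = 53
  z(10, 3) = 71
  z(8, 7) = 89
  z(7, 8) = 91  ←
  z(0, 11.5) = 80.5
The maximum is at x_1 = 7, x_2 = 8.

x_1 = 7, x_2 = 8, z = 91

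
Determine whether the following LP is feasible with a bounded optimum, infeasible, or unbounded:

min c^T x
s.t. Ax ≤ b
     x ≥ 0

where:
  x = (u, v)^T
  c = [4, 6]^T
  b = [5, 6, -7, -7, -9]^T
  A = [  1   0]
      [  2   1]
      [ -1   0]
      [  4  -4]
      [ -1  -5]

Infeasible (no feasible solution exists)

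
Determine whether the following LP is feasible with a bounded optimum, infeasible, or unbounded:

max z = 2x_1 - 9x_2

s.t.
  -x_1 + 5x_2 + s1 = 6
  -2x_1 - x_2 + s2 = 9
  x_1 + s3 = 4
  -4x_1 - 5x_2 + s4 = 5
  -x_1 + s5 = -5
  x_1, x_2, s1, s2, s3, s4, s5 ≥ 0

Infeasible (no feasible solution exists)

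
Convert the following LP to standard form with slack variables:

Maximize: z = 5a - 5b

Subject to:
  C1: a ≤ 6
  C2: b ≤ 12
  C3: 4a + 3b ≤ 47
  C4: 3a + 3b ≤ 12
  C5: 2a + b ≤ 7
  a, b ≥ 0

max z = 5a - 5b

s.t.
  a + s1 = 6
  b + s2 = 12
  4a + 3b + s3 = 47
  3a + 3b + s4 = 12
  2a + b + s5 = 7
  a, b, s1, s2, s3, s4, s5 ≥ 0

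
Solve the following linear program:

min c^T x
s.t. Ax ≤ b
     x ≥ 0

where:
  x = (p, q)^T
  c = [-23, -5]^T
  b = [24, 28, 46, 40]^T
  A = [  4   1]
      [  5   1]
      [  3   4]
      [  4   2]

Evaluate the objective at each vertex of the feasible region:
  z(0, 0) = 0
  z(5.6, 0) = -128.8
  z(4, 8) = -132  ←
  z(3.846, 8.615) = -131.5
  z(0, 11.5) = -57.5
The minimum is at p = 4, q = 8.

p = 4, q = 8, z = -132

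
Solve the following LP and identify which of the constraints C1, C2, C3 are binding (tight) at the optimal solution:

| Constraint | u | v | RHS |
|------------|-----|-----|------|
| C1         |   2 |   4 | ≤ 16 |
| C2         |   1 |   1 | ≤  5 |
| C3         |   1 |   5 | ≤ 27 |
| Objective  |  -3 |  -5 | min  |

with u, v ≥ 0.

At u = 2, v = 3, compute slack b - a·x for each constraint:
  C1: 16 − 16 = 0  (binding)
  C2: 5 − 5 = 0  (binding)
  C3: 27 − 17 = 10  (slack)

Optimal: u = 2, v = 3
Binding: C1, C2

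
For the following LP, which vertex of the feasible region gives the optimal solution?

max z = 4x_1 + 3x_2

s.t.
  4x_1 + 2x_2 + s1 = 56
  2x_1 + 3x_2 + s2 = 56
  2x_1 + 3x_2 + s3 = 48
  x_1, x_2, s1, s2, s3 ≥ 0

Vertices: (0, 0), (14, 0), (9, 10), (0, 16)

Evaluate the objective at each vertex of the feasible region:
  z(0, 0) = 0
  z(14, 0) = 56
  z(9, 10) = 66  ←
  z(0, 16) = 48
The maximum is at x_1 = 9, x_2 = 10.

(9, 10)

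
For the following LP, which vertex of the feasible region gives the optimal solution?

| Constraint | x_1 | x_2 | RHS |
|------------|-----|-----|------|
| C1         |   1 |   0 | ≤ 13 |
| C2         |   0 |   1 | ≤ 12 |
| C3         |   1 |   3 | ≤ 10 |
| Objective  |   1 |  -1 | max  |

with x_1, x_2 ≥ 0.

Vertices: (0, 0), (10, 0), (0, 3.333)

Evaluate the objective at each vertex of the feasible region:
  z(0, 0) = 0
  z(10, 0) = 10  ←
  z(0, 3.333) = -3.333
The maximum is at x_1 = 10, x_2 = 0.

(10, 0)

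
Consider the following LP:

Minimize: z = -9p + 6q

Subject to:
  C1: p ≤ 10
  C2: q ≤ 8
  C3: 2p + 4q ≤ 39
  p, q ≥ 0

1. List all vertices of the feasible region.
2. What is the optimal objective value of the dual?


1. (0, 0), (10, 0), (10, 4.75), (3.5, 8), (0, 8)
2. -90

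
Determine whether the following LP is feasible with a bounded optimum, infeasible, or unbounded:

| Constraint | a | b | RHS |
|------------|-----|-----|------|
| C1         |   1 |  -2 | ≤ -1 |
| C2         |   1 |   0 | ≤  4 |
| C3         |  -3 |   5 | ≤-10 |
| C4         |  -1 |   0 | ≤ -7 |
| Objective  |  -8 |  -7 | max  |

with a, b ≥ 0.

Infeasible (no feasible solution exists)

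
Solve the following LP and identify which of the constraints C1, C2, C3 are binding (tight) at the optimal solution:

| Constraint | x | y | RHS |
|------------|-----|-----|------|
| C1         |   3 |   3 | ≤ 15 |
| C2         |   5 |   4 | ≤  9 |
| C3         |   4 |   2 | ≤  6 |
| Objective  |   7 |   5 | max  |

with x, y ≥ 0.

At x = 1, y = 1, compute slack b - a·x for each constraint:
  C1: 15 − 6 = 9  (slack)
  C2: 9 − 9 = 0  (binding)
  C3: 6 − 6 = 0  (binding)

Optimal: x = 1, y = 1
Binding: C2, C3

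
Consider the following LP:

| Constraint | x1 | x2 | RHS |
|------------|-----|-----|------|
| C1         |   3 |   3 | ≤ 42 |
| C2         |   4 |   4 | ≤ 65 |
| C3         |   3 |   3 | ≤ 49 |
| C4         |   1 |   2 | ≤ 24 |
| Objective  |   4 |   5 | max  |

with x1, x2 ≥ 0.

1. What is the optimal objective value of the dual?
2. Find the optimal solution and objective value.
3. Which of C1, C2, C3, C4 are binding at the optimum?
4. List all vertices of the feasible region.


1. 66
2. x1 = 4, x2 = 10, z = 66
3. C1, C4
4. (0, 0), (14, 0), (4, 10), (0, 12)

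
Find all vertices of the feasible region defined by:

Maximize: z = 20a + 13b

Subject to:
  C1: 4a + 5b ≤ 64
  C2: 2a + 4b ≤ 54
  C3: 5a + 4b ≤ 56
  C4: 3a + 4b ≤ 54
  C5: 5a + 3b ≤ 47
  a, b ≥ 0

(0, 0), (9.4, 0), (4, 9), (2.667, 10.67), (0, 12.8)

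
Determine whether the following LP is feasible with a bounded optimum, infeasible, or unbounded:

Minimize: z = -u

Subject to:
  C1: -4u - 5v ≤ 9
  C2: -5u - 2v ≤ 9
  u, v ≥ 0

Unbounded (objective can decrease without bound)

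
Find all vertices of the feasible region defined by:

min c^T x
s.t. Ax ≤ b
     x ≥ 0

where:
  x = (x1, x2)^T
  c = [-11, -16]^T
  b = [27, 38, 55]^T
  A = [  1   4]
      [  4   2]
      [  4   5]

(0, 0), (9.5, 0), (7, 5), (0, 6.75)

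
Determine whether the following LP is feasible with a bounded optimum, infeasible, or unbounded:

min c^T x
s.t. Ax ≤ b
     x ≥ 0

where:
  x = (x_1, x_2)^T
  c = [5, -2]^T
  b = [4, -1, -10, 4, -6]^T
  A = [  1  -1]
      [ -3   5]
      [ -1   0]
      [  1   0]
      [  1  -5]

Infeasible (no feasible solution exists)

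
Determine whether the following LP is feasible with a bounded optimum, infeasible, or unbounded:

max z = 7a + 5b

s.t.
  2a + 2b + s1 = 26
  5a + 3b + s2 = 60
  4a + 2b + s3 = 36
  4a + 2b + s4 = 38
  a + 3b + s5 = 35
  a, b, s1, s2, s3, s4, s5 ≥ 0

Feasible with a bounded optimal solution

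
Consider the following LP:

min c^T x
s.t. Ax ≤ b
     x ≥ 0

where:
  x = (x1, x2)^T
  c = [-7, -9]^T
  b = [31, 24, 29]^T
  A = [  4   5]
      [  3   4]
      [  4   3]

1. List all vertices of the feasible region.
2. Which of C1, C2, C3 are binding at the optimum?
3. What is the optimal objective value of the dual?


1. (0, 0), (7.25, 0), (6.5, 1), (4, 3), (0, 6)
2. C1, C2
3. -55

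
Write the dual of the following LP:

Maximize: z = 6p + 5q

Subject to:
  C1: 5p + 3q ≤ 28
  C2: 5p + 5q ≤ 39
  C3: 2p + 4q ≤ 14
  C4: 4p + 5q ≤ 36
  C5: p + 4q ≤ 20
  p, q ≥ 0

Primal max cᵀx s.t. Ax ≤ b, x ≥ 0  →  Dual min bᵀy s.t. Aᵀy ≥ c, y ≥ 0.

Minimize: z = 28y1 + 39y2 + 14y3 + 36y4 + 20y5

Subject to:
  5y1 + 5y2 + 2y3 + 4y4 + y5 ≥ 6
  3y1 + 5y2 + 4y3 + 5y4 + 4y5 ≥ 5
  y1, y2, y3, y4, y5 ≥ 0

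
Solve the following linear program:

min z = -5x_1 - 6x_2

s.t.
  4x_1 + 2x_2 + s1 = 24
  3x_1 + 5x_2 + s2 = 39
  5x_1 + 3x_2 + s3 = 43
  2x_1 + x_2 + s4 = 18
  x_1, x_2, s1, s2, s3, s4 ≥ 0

Evaluate the objective at each vertex of the feasible region:
  z(0, 0) = 0
  z(6, 0) = -30
  z(3, 6) = -51  ←
  z(0, 7.8) = -46.8
The minimum is at x_1 = 3, x_2 = 6.

x_1 = 3, x_2 = 6, z = -51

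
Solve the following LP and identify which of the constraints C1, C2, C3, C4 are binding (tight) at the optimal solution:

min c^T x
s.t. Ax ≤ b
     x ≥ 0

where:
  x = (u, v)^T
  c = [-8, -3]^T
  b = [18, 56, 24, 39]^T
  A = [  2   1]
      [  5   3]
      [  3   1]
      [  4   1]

At u = 6, v = 6, compute slack b - a·x for each constraint:
  C1: 18 − 18 = 0  (binding)
  C2: 56 − 48 = 8  (slack)
  C3: 24 − 24 = 0  (binding)
  C4: 39 − 30 = 9  (slack)

Optimal: u = 6, v = 6
Binding: C1, C3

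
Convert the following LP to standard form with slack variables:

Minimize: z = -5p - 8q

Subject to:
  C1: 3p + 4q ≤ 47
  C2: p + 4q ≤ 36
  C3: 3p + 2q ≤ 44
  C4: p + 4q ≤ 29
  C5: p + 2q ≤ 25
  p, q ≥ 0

min z = -5p - 8q

s.t.
  3p + 4q + s1 = 47
  p + 4q + s2 = 36
  3p + 2q + s3 = 44
  p + 4q + s4 = 29
  p + 2q + s5 = 25
  p, q, s1, s2, s3, s4, s5 ≥ 0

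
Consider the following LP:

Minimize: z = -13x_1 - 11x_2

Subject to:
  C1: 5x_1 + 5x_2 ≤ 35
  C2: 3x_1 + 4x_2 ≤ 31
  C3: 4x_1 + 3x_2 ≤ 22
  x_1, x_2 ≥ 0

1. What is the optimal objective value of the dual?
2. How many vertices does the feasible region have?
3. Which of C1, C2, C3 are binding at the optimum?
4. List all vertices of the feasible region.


1. -79
2. 4
3. C1, C3
4. (0, 0), (5.5, 0), (1, 6), (0, 7)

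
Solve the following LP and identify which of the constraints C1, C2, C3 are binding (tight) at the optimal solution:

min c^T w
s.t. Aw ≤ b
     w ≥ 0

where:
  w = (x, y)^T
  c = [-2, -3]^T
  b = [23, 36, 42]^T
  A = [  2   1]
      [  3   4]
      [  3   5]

At x = 4, y = 6, compute slack b - a·x for each constraint:
  C1: 23 − 14 = 9  (slack)
  C2: 36 − 36 = 0  (binding)
  C3: 42 − 42 = 0  (binding)

Optimal: x = 4, y = 6
Binding: C2, C3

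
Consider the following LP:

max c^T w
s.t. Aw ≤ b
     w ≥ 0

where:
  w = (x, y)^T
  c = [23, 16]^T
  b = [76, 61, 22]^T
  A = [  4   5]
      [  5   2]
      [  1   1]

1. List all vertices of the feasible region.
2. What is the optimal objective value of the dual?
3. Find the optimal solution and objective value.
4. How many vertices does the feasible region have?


1. (0, 0), (12.2, 0), (9, 8), (0, 15.2)
2. 335
3. x = 9, y = 8, z = 335
4. 4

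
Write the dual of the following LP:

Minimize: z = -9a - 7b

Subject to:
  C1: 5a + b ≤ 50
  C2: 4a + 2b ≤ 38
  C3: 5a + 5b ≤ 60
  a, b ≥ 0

Primal min cᵀx s.t. Ax ≤ b, x ≥ 0  →  Dual max −bᵀy s.t. Aᵀy ≥ −c, y ≥ 0.

Maximize: z = -50y1 - 38y2 - 60y3

Subject to:
  5y1 + 4y2 + 5y3 ≥ 9
  y1 + 2y2 + 5y3 ≥ 7
  y1, y2, y3 ≥ 0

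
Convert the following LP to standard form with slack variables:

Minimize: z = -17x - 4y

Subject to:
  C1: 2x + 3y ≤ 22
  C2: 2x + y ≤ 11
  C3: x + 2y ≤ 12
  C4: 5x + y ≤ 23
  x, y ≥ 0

min z = -17x - 4y

s.t.
  2x + 3y + s1 = 22
  2x + y + s2 = 11
  x + 2y + s3 = 12
  5x + y + s4 = 23
  x, y, s1, s2, s3, s4 ≥ 0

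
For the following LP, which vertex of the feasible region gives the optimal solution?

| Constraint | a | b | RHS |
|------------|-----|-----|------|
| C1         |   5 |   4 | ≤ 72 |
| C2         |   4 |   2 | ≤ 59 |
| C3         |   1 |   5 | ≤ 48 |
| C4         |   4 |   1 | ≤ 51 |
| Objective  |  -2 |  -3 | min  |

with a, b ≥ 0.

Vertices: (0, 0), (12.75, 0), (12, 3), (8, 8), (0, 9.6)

Evaluate the objective at each vertex of the feasible region:
  z(0, 0) = 0
  z(12.75, 0) = -25.5
  z(12, 3) = -33
  z(8, 8) = -40  ←
  z(0, 9.6) = -28.8
The minimum is at a = 8, b = 8.

(8, 8)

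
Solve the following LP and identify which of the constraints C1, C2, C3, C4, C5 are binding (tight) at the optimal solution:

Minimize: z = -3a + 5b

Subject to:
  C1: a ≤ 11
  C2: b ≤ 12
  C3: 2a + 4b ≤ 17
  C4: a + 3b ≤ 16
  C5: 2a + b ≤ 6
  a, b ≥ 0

At a = 3, b = 0, compute slack b - a·x for each constraint:
  C1: 11 − 3 = 8  (slack)
  C2: 12 − 0 = 12  (slack)
  C3: 17 − 6 = 11  (slack)
  C4: 16 − 3 = 13  (slack)
  C5: 6 − 6 = 0  (binding)

Optimal: a = 3, b = 0
Binding: C5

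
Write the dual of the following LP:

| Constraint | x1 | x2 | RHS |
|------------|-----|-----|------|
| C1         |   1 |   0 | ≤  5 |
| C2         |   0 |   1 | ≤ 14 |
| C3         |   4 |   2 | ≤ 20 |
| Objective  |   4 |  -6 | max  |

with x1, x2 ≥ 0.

Primal max cᵀx s.t. Ax ≤ b, x ≥ 0  →  Dual min bᵀy s.t. Aᵀy ≥ c, y ≥ 0.

Minimize: z = 5y1 + 14y2 + 20y3

Subject to:
  y1 + 4y3 ≥ 4
  y2 + 2y3 ≥ -6
  y1, y2, y3 ≥ 0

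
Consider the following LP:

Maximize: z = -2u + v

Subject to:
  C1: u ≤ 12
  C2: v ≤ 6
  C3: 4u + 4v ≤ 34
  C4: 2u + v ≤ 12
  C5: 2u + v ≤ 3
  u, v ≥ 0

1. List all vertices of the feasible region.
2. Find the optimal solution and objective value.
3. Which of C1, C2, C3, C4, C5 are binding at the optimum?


1. (0, 0), (1.5, 0), (0, 3)
2. u = 0, v = 3, z = 3
3. C5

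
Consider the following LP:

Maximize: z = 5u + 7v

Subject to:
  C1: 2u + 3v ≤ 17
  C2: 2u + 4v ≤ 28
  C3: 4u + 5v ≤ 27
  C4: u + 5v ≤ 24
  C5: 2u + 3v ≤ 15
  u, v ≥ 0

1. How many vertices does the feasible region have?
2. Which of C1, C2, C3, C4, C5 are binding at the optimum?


1. 5
2. C3, C5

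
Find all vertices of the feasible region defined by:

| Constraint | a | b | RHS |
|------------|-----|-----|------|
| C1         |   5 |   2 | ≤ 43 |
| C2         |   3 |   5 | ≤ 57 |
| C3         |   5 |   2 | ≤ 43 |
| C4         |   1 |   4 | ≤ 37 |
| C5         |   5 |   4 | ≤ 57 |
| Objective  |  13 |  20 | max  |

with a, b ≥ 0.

(0, 0), (8.6, 0), (5.8, 7), (5, 8), (0, 9.25)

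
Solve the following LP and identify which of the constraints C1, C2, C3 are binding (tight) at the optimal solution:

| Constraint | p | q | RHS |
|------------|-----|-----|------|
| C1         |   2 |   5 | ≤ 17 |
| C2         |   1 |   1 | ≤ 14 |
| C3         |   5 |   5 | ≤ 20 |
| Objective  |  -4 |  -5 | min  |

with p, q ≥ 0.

At p = 1, q = 3, compute slack b - a·x for each constraint:
  C1: 17 − 17 = 0  (binding)
  C2: 14 − 4 = 10  (slack)
  C3: 20 − 20 = 0  (binding)

Optimal: p = 1, q = 3
Binding: C1, C3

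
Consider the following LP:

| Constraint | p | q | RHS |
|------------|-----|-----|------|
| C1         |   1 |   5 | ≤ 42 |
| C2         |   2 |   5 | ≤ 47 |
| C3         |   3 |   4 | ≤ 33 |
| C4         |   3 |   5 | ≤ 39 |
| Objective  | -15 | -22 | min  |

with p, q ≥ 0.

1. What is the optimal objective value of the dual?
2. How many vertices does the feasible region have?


1. -177
2. 4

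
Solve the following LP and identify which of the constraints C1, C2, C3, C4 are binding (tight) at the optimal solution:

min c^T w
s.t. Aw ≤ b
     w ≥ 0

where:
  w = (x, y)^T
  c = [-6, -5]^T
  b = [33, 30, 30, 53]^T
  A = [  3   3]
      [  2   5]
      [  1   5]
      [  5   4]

At x = 9, y = 2, compute slack b - a·x for each constraint:
  C1: 33 − 33 = 0  (binding)
  C2: 30 − 28 = 2  (slack)
  C3: 30 − 19 = 11  (slack)
  C4: 53 − 53 = 0  (binding)

Optimal: x = 9, y = 2
Binding: C1, C4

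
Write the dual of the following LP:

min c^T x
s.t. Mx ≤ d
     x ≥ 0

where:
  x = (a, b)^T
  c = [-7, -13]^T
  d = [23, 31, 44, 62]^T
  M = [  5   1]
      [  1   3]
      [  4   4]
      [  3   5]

Primal min cᵀx s.t. Ax ≤ b, x ≥ 0  →  Dual max −bᵀy s.t. Aᵀy ≥ −c, y ≥ 0.

Maximize: z = -23y1 - 31y2 - 44y3 - 62y4

Subject to:
  5y1 + y2 + 4y3 + 3y4 ≥ 7
  y1 + 3y2 + 4y3 + 5y4 ≥ 13
  y1, y2, y3, y4 ≥ 0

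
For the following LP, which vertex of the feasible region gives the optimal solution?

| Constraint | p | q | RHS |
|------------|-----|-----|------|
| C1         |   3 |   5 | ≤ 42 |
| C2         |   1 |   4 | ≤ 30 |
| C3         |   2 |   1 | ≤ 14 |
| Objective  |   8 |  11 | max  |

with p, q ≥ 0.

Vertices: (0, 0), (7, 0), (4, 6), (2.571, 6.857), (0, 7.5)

Evaluate the objective at each vertex of the feasible region:
  z(0, 0) = 0
  z(7, 0) = 56
  z(4, 6) = 98  ←
  z(2.571, 6.857) = 96
  z(0, 7.5) = 82.5
The maximum is at p = 4, q = 6.

(4, 6)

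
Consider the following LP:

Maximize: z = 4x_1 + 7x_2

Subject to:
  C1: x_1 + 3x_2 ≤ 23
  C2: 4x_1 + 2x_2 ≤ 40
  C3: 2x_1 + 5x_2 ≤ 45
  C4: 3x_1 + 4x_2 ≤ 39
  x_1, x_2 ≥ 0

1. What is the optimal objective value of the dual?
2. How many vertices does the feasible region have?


1. 62
2. 5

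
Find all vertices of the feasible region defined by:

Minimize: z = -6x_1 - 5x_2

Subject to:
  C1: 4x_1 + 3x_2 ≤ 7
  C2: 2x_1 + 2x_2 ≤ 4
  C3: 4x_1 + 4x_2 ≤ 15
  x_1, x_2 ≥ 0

(0, 0), (1.75, 0), (1, 1), (0, 2)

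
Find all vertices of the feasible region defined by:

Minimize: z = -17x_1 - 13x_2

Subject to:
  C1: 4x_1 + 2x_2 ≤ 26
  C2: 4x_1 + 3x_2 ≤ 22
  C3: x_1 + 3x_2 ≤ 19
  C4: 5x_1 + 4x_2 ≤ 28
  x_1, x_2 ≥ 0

(0, 0), (5.5, 0), (4, 2), (0.7273, 6.091), (0, 6.333)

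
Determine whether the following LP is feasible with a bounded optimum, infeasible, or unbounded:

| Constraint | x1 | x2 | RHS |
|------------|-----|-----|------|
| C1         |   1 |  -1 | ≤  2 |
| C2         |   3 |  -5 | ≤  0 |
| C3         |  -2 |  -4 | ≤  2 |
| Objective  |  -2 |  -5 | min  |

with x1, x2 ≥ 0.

Unbounded (objective can decrease without bound)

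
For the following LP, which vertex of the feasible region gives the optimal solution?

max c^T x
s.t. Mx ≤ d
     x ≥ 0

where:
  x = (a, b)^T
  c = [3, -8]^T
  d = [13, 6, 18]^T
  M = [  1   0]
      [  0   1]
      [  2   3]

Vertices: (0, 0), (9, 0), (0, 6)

Evaluate the objective at each vertex of the feasible region:
  z(0, 0) = 0
  z(9, 0) = 27  ←
  z(0, 6) = -48
The maximum is at a = 9, b = 0.

(9, 0)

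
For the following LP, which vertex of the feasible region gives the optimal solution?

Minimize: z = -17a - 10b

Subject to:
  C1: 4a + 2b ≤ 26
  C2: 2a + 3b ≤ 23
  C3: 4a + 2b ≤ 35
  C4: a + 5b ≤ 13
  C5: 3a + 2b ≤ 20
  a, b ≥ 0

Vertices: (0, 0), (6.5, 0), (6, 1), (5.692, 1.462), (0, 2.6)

Evaluate the objective at each vertex of the feasible region:
  z(0, 0) = 0
  z(6.5, 0) = -110.5
  z(6, 1) = -112  ←
  z(5.692, 1.462) = -111.4
  z(0, 2.6) = -26
The minimum is at a = 6, b = 1.

(6, 1)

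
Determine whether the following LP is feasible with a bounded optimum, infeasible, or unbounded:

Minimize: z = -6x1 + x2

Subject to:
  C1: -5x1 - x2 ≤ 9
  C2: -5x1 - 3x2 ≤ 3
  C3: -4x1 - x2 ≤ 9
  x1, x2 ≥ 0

Unbounded (objective can decrease without bound)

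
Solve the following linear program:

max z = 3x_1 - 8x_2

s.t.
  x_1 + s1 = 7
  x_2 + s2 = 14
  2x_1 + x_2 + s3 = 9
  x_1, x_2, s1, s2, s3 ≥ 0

Evaluate the objective at each vertex of the feasible region:
  z(0, 0) = 0
  z(4.5, 0) = 13.5  ←
  z(0, 9) = -72
The maximum is at x_1 = 4.5, x_2 = 0.

x_1 = 4.5, x_2 = 0, z = 13.5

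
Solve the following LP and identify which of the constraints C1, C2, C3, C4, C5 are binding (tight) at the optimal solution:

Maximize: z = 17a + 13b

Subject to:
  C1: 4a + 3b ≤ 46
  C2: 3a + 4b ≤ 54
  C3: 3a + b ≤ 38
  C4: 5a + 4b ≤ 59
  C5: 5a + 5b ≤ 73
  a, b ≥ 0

At a = 7, b = 6, compute slack b - a·x for each constraint:
  C1: 46 − 46 = 0  (binding)
  C2: 54 − 45 = 9  (slack)
  C3: 38 − 27 = 11  (slack)
  C4: 59 − 59 = 0  (binding)
  C5: 73 − 65 = 8  (slack)

Optimal: a = 7, b = 6
Binding: C1, C4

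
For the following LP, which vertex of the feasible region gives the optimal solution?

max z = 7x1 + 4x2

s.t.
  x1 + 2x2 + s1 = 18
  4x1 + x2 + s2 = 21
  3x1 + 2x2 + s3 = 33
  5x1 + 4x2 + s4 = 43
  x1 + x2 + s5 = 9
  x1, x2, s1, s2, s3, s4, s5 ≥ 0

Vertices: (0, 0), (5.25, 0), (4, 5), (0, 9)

Evaluate the objective at each vertex of the feasible region:
  z(0, 0) = 0
  z(5.25, 0) = 36.75
  z(4, 5) = 48  ←
  z(0, 9) = 36
The maximum is at x1 = 4, x2 = 5.

(4, 5)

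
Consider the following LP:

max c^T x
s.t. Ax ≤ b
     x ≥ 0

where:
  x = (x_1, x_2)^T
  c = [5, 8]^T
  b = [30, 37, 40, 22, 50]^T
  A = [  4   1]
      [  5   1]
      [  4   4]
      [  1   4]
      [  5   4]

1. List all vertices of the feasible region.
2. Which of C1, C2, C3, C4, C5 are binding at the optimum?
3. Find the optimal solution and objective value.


1. (0, 0), (7.4, 0), (7, 2), (6.667, 3.333), (6, 4), (0, 5.5)
2. C3, C4
3. x_1 = 6, x_2 = 4, z = 62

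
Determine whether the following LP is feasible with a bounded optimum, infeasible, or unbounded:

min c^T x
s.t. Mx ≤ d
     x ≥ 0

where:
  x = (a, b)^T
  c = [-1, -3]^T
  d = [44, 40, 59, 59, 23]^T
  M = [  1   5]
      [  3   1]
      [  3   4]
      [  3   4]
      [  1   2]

Feasible with a bounded optimal solution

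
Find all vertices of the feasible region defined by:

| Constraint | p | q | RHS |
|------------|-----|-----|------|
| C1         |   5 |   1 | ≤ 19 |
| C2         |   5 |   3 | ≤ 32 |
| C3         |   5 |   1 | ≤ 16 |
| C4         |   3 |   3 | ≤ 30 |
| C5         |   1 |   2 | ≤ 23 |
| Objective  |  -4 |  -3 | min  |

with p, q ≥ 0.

(0, 0), (3.2, 0), (1.6, 8), (1, 9), (0, 10)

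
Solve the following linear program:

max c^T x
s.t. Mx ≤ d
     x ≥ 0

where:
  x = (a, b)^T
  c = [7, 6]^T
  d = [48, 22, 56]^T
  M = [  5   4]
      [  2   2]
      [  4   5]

Evaluate the objective at each vertex of the feasible region:
  z(0, 0) = 0
  z(9.6, 0) = 67.2
  z(4, 7) = 70  ←
  z(0, 11) = 66
The maximum is at a = 4, b = 7.

a = 4, b = 7, z = 70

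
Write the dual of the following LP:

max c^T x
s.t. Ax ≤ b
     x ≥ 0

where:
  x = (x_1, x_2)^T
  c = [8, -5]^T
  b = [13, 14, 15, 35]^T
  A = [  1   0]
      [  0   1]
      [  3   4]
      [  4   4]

Primal max cᵀx s.t. Ax ≤ b, x ≥ 0  →  Dual min bᵀy s.t. Aᵀy ≥ c, y ≥ 0.

Minimize: z = 13y1 + 14y2 + 15y3 + 35y4

Subject to:
  y1 + 3y3 + 4y4 ≥ 8
  y2 + 4y3 + 4y4 ≥ -5
  y1, y2, y3, y4 ≥ 0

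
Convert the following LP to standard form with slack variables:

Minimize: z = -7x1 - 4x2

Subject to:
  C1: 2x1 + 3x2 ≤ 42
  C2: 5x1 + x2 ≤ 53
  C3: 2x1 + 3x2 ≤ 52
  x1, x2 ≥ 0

min z = -7x1 - 4x2

s.t.
  2x1 + 3x2 + s1 = 42
  5x1 + x2 + s2 = 53
  2x1 + 3x2 + s3 = 52
  x1, x2, s1, s2, s3 ≥ 0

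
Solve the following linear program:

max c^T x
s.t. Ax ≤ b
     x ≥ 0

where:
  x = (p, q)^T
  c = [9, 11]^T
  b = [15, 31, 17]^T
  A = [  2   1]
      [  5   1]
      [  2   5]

Evaluate the objective at each vertex of the feasible region:
  z(0, 0) = 0
  z(6.2, 0) = 55.8
  z(6, 1) = 65  ←
  z(0, 3.4) = 37.4
The maximum is at p = 6, q = 1.

p = 6, q = 1, z = 65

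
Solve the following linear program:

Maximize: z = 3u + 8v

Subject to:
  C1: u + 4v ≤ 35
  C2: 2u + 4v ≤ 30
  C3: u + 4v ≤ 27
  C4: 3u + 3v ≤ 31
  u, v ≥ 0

Evaluate the objective at each vertex of the feasible region:
  z(0, 0) = 0
  z(10.33, 0) = 31
  z(5.667, 4.667) = 54.33
  z(3, 6) = 57  ←
  z(0, 6.75) = 54
The maximum is at u = 3, v = 6.

u = 3, v = 6, z = 57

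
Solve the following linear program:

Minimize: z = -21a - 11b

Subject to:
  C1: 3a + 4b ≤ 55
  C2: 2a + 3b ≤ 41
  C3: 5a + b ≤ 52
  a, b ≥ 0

Evaluate the objective at each vertex of the feasible region:
  z(0, 0) = 0
  z(10.4, 0) = -218.4
  z(9, 7) = -266  ←
  z(1, 13) = -164
  z(0, 13.67) = -150.3
The minimum is at a = 9, b = 7.

a = 9, b = 7, z = -266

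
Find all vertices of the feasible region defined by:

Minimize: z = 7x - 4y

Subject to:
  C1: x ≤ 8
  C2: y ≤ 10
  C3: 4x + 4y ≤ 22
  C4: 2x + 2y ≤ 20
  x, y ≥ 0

(0, 0), (5.5, 0), (0, 5.5)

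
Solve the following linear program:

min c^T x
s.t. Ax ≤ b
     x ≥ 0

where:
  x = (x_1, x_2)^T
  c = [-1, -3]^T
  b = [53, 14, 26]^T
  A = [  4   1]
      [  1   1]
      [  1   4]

Evaluate the objective at each vertex of the feasible region:
  z(0, 0) = 0
  z(13.25, 0) = -13.25
  z(13, 1) = -16
  z(10, 4) = -22  ←
  z(0, 6.5) = -19.5
The minimum is at x_1 = 10, x_2 = 4.

x_1 = 10, x_2 = 4, z = -22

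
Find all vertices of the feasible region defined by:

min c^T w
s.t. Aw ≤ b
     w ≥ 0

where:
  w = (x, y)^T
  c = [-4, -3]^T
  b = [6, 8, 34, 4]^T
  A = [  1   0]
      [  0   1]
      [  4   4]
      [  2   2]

(0, 0), (2, 0), (0, 2)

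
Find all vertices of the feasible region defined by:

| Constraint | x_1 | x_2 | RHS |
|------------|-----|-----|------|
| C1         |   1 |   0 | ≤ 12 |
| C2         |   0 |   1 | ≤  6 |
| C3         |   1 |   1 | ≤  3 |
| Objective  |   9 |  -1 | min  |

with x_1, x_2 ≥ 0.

(0, 0), (3, 0), (0, 3)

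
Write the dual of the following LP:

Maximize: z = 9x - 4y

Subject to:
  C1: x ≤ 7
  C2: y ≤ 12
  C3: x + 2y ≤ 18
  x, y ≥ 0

Primal max cᵀx s.t. Ax ≤ b, x ≥ 0  →  Dual min bᵀy s.t. Aᵀy ≥ c, y ≥ 0.

Minimize: z = 7y1 + 12y2 + 18y3

Subject to:
  y1 + y3 ≥ 9
  y2 + 2y3 ≥ -4
  y1, y2, y3 ≥ 0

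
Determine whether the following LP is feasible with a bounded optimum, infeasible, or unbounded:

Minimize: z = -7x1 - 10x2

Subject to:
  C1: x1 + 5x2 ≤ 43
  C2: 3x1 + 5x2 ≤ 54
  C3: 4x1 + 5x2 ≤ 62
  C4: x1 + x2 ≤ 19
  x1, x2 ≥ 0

Feasible with a bounded optimal solution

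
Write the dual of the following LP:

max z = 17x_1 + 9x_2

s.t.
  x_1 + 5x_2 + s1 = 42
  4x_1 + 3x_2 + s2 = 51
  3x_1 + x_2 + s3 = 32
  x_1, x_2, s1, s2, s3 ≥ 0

Primal max cᵀx s.t. Ax ≤ b, x ≥ 0  →  Dual min bᵀy s.t. Aᵀy ≥ c, y ≥ 0.

Minimize: z = 42y1 + 51y2 + 32y3

Subject to:
  y1 + 4y2 + 3y3 ≥ 17
  5y1 + 3y2 + y3 ≥ 9
  y1, y2, y3 ≥ 0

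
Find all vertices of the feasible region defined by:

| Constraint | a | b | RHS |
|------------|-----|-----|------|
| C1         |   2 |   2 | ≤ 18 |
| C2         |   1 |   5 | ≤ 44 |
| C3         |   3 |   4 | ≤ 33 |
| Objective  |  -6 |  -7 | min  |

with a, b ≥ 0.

(0, 0), (9, 0), (3, 6), (0, 8.25)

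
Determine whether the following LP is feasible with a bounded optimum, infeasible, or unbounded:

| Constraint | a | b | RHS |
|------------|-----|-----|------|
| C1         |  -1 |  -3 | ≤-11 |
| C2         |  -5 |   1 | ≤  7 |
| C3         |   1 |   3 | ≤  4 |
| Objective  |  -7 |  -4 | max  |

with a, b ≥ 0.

Infeasible (no feasible solution exists)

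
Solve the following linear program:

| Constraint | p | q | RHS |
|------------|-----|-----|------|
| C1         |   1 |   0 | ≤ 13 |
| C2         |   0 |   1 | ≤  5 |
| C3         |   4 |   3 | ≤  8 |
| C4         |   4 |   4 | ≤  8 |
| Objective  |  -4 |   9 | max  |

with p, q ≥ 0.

Evaluate the objective at each vertex of the feasible region:
  z(0, 0) = 0
  z(2, 0) = -8
  z(0, 2) = 18  ←
The maximum is at p = 0, q = 2.

p = 0, q = 2, z = 18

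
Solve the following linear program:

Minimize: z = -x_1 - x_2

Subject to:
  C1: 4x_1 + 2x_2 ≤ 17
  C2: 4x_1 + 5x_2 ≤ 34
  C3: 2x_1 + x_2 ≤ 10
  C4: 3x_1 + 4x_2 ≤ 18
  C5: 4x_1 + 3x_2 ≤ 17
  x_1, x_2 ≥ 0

Evaluate the objective at each vertex of the feasible region:
  z(0, 0) = 0
  z(4.25, 0) = -4.25
  z(2, 3) = -5  ←
  z(0, 4.5) = -4.5
The minimum is at x_1 = 2, x_2 = 3.

x_1 = 2, x_2 = 3, z = -5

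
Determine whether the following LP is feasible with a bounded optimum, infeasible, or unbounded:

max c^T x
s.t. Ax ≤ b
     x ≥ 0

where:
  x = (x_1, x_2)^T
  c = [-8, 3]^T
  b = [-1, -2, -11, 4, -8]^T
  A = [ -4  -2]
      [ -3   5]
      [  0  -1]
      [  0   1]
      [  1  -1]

Infeasible (no feasible solution exists)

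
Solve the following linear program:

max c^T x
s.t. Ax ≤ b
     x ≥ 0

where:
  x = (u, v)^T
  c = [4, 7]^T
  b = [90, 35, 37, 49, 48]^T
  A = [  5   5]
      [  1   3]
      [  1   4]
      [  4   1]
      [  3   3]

Evaluate the objective at each vertex of the feasible region:
  z(0, 0) = 0
  z(12.25, 0) = 49
  z(11, 5) = 79
  z(9, 7) = 85  ←
  z(0, 9.25) = 64.75
The maximum is at u = 9, v = 7.

u = 9, v = 7, z = 85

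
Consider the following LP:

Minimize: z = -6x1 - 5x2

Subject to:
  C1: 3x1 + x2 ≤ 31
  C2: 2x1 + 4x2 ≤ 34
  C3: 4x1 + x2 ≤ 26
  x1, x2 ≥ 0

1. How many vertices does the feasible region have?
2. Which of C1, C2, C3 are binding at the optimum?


1. 4
2. C2, C3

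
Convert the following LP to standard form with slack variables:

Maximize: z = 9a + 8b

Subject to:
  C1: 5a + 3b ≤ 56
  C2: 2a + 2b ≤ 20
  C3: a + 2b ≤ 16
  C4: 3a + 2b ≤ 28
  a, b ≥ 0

max z = 9a + 8b

s.t.
  5a + 3b + s1 = 56
  2a + 2b + s2 = 20
  a + 2b + s3 = 16
  3a + 2b + s4 = 28
  a, b, s1, s2, s3, s4 ≥ 0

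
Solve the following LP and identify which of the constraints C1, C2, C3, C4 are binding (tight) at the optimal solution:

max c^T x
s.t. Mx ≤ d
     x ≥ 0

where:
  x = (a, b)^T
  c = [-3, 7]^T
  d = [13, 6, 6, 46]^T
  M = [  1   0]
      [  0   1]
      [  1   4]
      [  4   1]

At a = 0, b = 1.5, compute slack b - a·x for each constraint:
  C1: 13 − 0 = 13  (slack)
  C2: 6 − 1.5 = 4.5  (slack)
  C3: 6 − 6 = 0  (binding)
  C4: 46 − 1.5 = 44.5  (slack)

Optimal: a = 0, b = 1.5
Binding: C3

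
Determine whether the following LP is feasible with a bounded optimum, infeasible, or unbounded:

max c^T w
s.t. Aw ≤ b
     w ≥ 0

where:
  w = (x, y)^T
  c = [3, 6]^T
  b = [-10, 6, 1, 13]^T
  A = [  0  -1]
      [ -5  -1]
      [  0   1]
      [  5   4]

Infeasible (no feasible solution exists)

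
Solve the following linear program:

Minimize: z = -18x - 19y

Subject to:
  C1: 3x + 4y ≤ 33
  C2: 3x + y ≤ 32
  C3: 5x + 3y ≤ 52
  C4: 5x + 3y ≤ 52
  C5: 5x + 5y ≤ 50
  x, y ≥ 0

Evaluate the objective at each vertex of the feasible region:
  z(0, 0) = 0
  z(10, 0) = -180
  z(7, 3) = -183  ←
  z(0, 8.25) = -156.8
The minimum is at x = 7, y = 3.

x = 7, y = 3, z = -183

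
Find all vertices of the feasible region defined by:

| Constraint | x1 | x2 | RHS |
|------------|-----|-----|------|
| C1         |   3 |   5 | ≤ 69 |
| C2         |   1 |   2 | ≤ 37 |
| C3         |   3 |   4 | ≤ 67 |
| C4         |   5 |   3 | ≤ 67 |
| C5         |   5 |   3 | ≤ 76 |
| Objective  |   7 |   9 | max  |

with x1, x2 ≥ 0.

(0, 0), (13.4, 0), (8, 9), (0, 13.8)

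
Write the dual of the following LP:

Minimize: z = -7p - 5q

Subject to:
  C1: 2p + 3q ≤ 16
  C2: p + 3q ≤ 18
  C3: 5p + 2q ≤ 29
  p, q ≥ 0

Primal min cᵀx s.t. Ax ≤ b, x ≥ 0  →  Dual max −bᵀy s.t. Aᵀy ≥ −c, y ≥ 0.

Maximize: z = -16y1 - 18y2 - 29y3

Subject to:
  2y1 + y2 + 5y3 ≥ 7
  3y1 + 3y2 + 2y3 ≥ 5
  y1, y2, y3 ≥ 0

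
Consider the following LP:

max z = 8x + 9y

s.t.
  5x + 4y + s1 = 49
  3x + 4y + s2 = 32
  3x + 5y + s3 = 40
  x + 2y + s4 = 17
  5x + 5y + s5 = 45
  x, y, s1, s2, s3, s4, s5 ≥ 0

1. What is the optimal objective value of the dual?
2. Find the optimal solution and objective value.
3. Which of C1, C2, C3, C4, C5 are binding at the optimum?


1. 77
2. x = 4, y = 5, z = 77
3. C2, C5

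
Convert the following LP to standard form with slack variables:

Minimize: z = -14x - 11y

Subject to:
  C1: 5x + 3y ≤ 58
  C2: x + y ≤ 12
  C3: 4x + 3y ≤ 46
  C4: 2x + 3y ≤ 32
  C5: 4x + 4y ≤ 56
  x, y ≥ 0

min z = -14x - 11y

s.t.
  5x + 3y + s1 = 58
  x + y + s2 = 12
  4x + 3y + s3 = 46
  2x + 3y + s4 = 32
  4x + 4y + s5 = 56
  x, y, s1, s2, s3, s4, s5 ≥ 0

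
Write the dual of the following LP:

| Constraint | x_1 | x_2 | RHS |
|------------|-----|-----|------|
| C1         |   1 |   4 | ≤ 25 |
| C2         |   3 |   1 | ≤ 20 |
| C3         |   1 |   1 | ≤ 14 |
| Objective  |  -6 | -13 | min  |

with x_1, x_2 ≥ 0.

Primal min cᵀx s.t. Ax ≤ b, x ≥ 0  →  Dual max −bᵀy s.t. Aᵀy ≥ −c, y ≥ 0.

Maximize: z = -25y1 - 20y2 - 14y3

Subject to:
  y1 + 3y2 + y3 ≥ 6
  4y1 + y2 + y3 ≥ 13
  y1, y2, y3 ≥ 0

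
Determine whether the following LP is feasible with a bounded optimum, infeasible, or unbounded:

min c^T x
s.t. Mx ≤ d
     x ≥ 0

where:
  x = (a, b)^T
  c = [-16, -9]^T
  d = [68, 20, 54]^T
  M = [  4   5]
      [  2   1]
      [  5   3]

Feasible with a bounded optimal solution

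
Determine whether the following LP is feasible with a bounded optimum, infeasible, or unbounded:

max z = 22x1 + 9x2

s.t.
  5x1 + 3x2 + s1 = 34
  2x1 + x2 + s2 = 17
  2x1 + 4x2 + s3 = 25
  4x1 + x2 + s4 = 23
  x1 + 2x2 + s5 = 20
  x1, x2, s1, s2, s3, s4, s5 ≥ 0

Feasible with a bounded optimal solution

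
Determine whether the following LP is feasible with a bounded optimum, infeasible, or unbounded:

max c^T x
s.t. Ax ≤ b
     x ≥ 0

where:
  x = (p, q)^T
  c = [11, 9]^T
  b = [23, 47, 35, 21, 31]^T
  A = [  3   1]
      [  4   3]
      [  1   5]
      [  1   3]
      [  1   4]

Feasible with a bounded optimal solution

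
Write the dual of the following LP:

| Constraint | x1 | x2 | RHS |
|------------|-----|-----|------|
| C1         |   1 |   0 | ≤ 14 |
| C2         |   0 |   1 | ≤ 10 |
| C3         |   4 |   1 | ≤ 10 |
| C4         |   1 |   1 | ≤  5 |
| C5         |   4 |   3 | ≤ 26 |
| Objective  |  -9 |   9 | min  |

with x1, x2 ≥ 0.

Primal min cᵀx s.t. Ax ≤ b, x ≥ 0  →  Dual max −bᵀy s.t. Aᵀy ≥ −c, y ≥ 0.

Maximize: z = -14y1 - 10y2 - 10y3 - 5y4 - 26y5

Subject to:
  y1 + 4y3 + y4 + 4y5 ≥ 9
  y2 + y3 + y4 + 3y5 ≥ -9
  y1, y2, y3, y4, y5 ≥ 0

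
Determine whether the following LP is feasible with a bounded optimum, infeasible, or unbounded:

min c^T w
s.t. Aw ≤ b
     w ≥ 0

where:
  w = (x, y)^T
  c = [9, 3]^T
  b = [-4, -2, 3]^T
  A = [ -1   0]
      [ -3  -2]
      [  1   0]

Infeasible (no feasible solution exists)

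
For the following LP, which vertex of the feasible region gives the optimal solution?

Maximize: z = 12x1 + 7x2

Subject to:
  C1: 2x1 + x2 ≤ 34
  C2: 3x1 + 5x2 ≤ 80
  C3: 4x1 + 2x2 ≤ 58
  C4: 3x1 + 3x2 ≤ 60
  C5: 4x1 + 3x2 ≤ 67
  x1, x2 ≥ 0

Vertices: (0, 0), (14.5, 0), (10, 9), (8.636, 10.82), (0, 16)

Evaluate the objective at each vertex of the feasible region:
  z(0, 0) = 0
  z(14.5, 0) = 174
  z(10, 9) = 183  ←
  z(8.636, 10.82) = 179.4
  z(0, 16) = 112
The maximum is at x1 = 10, x2 = 9.

(10, 9)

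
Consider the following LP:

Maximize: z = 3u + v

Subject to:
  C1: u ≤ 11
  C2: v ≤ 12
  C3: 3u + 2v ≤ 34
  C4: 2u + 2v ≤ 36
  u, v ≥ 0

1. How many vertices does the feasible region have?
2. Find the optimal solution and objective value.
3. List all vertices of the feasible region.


1. 5
2. u = 11, v = 0.5, z = 33.5
3. (0, 0), (11, 0), (11, 0.5), (3.333, 12), (0, 12)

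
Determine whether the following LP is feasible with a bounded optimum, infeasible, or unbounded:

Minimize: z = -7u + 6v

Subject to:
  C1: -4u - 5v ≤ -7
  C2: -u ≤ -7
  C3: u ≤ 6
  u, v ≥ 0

Infeasible (no feasible solution exists)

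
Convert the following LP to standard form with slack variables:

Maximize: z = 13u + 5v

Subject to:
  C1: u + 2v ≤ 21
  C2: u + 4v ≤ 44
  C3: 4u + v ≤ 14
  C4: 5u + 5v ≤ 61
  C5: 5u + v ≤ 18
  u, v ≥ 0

max z = 13u + 5v

s.t.
  u + 2v + s1 = 21
  u + 4v + s2 = 44
  4u + v + s3 = 14
  5u + 5v + s4 = 61
  5u + v + s5 = 18
  u, v, s1, s2, s3, s4, s5 ≥ 0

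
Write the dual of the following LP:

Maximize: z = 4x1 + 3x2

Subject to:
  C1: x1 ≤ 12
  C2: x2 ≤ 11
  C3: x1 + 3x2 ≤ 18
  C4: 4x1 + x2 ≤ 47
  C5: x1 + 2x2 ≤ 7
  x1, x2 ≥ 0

Primal max cᵀx s.t. Ax ≤ b, x ≥ 0  →  Dual min bᵀy s.t. Aᵀy ≥ c, y ≥ 0.

Minimize: z = 12y1 + 11y2 + 18y3 + 47y4 + 7y5

Subject to:
  y1 + y3 + 4y4 + y5 ≥ 4
  y2 + 3y3 + y4 + 2y5 ≥ 3
  y1, y2, y3, y4, y5 ≥ 0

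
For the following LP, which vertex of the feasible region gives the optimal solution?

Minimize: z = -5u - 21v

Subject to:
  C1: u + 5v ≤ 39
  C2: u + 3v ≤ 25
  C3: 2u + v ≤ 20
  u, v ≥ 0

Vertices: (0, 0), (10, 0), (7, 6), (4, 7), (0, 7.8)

Evaluate the objective at each vertex of the feasible region:
  z(0, 0) = 0
  z(10, 0) = -50
  z(7, 6) = -161
  z(4, 7) = -167  ←
  z(0, 7.8) = -163.8
The minimum is at u = 4, v = 7.

(4, 7)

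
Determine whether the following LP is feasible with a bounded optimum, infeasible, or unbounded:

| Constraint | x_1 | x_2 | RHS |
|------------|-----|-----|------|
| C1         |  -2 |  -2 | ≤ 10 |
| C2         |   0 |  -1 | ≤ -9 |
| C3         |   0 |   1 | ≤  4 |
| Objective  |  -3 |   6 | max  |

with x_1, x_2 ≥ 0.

Infeasible (no feasible solution exists)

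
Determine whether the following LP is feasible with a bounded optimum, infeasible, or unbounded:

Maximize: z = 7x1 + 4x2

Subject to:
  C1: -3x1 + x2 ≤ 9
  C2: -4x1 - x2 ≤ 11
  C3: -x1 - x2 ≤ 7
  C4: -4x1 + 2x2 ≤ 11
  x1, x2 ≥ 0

Unbounded (objective can increase without bound)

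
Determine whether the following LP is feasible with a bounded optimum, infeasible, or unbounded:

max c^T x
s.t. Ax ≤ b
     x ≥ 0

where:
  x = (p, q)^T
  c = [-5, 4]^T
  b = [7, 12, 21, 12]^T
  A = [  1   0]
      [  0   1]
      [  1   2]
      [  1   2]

Feasible with a bounded optimal solution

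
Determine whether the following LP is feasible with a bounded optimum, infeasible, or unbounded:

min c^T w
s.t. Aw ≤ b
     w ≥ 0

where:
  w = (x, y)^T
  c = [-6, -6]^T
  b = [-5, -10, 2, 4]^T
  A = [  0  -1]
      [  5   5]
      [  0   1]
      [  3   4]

Infeasible (no feasible solution exists)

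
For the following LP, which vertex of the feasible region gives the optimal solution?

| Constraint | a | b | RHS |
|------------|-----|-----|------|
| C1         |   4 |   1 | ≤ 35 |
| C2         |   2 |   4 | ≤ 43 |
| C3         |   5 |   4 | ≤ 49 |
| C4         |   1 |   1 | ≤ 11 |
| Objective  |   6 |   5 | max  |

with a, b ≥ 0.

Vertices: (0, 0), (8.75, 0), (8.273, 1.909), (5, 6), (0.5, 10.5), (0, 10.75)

Evaluate the objective at each vertex of the feasible region:
  z(0, 0) = 0
  z(8.75, 0) = 52.5
  z(8.273, 1.909) = 59.18
  z(5, 6) = 60  ←
  z(0.5, 10.5) = 55.5
  z(0, 10.75) = 53.75
The maximum is at a = 5, b = 6.

(5, 6)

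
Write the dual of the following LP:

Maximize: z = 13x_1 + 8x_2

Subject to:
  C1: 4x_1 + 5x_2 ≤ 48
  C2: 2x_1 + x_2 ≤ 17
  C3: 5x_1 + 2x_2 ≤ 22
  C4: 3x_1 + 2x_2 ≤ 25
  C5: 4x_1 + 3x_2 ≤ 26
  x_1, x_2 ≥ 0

Primal max cᵀx s.t. Ax ≤ b, x ≥ 0  →  Dual min bᵀy s.t. Aᵀy ≥ c, y ≥ 0.

Minimize: z = 48y1 + 17y2 + 22y3 + 25y4 + 26y5

Subject to:
  4y1 + 2y2 + 5y3 + 3y4 + 4y5 ≥ 13
  5y1 + y2 + 2y3 + 2y4 + 3y5 ≥ 8
  y1, y2, y3, y4, y5 ≥ 0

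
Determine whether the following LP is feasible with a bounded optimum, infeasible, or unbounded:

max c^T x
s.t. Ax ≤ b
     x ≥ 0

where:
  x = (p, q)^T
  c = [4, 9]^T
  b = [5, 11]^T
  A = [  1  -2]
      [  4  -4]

Unbounded (objective can increase without bound)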